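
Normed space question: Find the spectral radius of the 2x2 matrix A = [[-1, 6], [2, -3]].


For a 2x2 matrix, eigenvalues satisfy lambda^2 - (trace)*lambda + det = 0
trace = -1 + -3 = -4
det = -1*-3 - 6*2 = -9
discriminant = (-4)^2 - 4*(-9) = 52
spectral radius = max |eigenvalue| = 5.6056

5.6056


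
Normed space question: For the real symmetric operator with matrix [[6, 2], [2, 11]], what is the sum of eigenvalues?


For a self-adjoint (symmetric) matrix, the eigenvalues are real.
The sum of eigenvalues equals the trace of the matrix.
trace = 6 + 11 = 17

17


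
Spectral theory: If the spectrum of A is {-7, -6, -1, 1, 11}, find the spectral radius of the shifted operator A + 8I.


Spectrum of A + 8I = {1, 2, 7, 9, 19}
Spectral radius = max |lambda| over the shifted spectrum
= max(1, 2, 7, 9, 19) = 19

19


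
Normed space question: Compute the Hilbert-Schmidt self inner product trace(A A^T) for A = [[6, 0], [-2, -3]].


trace(A * A^T) = sum of squares of all entries
= 6^2 + 0^2 + (-2)^2 + (-3)^2
= 36 + 0 + 4 + 9
= 49

49


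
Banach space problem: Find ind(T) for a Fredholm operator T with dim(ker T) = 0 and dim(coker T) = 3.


The Fredholm index is defined as ind(T) = dim(ker T) - dim(coker T)
= 0 - 3
= -3

-3


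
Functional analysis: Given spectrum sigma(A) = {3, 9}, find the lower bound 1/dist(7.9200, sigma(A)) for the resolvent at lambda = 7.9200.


dist(7.9200, {3, 9}) = min(|7.9200 - 3|, |7.9200 - 9|)
= min(4.9200, 1.0800) = 1.0800
Resolvent bound = 1/1.0800 = 0.9259

0.9259


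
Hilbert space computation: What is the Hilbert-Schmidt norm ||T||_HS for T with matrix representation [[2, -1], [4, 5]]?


The Hilbert-Schmidt norm is sqrt(sum of squares of all entries).
Sum of squares = 2^2 + (-1)^2 + 4^2 + 5^2
= 4 + 1 + 16 + 25 = 46
||T||_HS = sqrt(46) = 6.7823

6.7823


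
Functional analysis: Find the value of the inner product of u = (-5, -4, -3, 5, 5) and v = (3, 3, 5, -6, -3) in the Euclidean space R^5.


Computing the standard inner product <u, v> = sum u_i * v_i
= -5*3 + -4*3 + -3*5 + 5*-6 + 5*-3
= -15 + -12 + -15 + -30 + -15
= -87

-87


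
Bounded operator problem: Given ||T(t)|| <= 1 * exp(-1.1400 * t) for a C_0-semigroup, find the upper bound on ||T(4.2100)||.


||T(4.2100)|| <= 1 * exp(-1.1400 * 4.2100)
= 1 * exp(-4.7994)
= 1 * 0.0082
= 0.0082

0.0082


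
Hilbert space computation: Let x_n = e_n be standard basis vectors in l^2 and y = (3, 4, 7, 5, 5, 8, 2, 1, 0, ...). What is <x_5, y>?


x_5 = e_5 is the standard basis vector with 1 in position 5.
<x_5, y> = y_5 = 5
As n -> infinity, <x_n, y> -> 0, confirming weak convergence of (x_n) to 0.

5


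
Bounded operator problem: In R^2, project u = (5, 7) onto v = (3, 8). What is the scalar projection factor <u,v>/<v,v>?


Computing <u,v> = 5*3 + 7*8 = 71
Computing <v,v> = 3^2 + 8^2 = 73
Projection coefficient = 71/73 = 0.9726

0.9726


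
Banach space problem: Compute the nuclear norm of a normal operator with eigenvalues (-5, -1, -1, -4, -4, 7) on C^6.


For a normal operator, singular values equal |eigenvalues|.
Trace norm = sum |lambda_i| = 5 + 1 + 1 + 4 + 4 + 7
= 22

22


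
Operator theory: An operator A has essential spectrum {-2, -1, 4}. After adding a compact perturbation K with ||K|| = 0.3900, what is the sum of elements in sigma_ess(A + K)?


By Weyl's theorem, the essential spectrum is invariant under compact perturbations.
sigma_ess(A + K) = sigma_ess(A) = {-2, -1, 4}
Sum = -2 + -1 + 4 = 1

1


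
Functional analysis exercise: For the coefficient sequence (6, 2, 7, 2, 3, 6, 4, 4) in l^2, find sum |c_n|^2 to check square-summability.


sum |c_n|^2 = 6^2 + 2^2 + 7^2 + 2^2 + 3^2 + 6^2 + 4^2 + 4^2
= 36 + 4 + 49 + 4 + 9 + 36 + 16 + 16
= 170

170


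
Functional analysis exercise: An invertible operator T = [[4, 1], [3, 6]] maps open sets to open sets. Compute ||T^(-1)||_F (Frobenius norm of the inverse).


det(T) = 4*6 - 1*3 = 21
T^(-1) = (1/21) * [[6, -1], [-3, 4]] = [[0.2857, -0.0476], [-0.1429, 0.1905]]
||T^(-1)||_F^2 = 0.2857^2 + (-0.0476)^2 + (-0.1429)^2 + 0.1905^2 = 0.1406
||T^(-1)||_F = sqrt(0.1406) = 0.3750

0.3750


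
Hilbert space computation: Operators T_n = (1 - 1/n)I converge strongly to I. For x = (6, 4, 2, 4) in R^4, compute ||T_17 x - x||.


T_17 x - x = (1 - 1/17)x - x = -x/17
||x|| = sqrt(72) = 8.4853
||T_17 x - x|| = ||x||/17 = 8.4853/17 = 0.4991

0.4991


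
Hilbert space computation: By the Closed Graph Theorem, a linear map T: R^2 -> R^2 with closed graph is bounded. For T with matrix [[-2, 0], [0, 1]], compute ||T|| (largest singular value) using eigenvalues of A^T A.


A^T A = [[4, 0], [0, 1]]
trace(A^T A) = 5, det(A^T A) = 4
discriminant = 5^2 - 4*4 = 9
Largest eigenvalue of A^T A = (trace + sqrt(disc))/2 = 4.0000
||T|| = sqrt(4.0000) = 2.0000

2.0000


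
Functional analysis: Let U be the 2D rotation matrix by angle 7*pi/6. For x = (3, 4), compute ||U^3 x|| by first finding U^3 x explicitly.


U is a rotation by theta = 7*pi/6
U^3 = rotation by 3*theta = 21*pi/6 = 9*pi/6 (mod 2*pi)
cos(9*pi/6) = 0.0000, sin(9*pi/6) = -1.0000
U^3 x = (0.0000 * 3 - -1.0000 * 4, -1.0000 * 3 + 0.0000 * 4)
= (4.0000, -3.0000)
||U^3 x|| = sqrt(4.0000^2 + (-3.0000)^2) = sqrt(25.0000) = 5.0000

5.0000


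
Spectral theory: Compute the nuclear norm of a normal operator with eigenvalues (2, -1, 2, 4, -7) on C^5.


For a normal operator, singular values equal |eigenvalues|.
Trace norm = sum |lambda_i| = 2 + 1 + 2 + 4 + 7
= 16

16


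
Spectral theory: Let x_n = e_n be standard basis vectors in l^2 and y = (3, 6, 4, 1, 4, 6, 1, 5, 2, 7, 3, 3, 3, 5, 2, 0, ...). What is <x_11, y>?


x_11 = e_11 is the standard basis vector with 1 in position 11.
<x_11, y> = y_11 = 3
As n -> infinity, <x_n, y> -> 0, confirming weak convergence of (x_n) to 0.

3


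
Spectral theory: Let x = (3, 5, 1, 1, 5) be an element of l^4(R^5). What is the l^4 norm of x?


The l^4 norm = (sum |x_i|^4)^(1/4)
Sum of 4th powers = 81 + 625 + 1 + 1 + 625 = 1333
||x||_4 = (1333)^(1/4) = 6.0424

6.0424


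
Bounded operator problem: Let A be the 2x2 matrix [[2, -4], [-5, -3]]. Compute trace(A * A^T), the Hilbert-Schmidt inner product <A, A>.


trace(A * A^T) = sum of squares of all entries
= 2^2 + (-4)^2 + (-5)^2 + (-3)^2
= 4 + 16 + 25 + 9
= 54

54


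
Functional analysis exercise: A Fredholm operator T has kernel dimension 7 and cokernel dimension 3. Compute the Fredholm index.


The Fredholm index is defined as ind(T) = dim(ker T) - dim(coker T)
= 7 - 3
= 4

4


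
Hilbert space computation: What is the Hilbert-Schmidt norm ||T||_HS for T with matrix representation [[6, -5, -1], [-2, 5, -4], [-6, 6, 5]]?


The Hilbert-Schmidt norm is sqrt(sum of squares of all entries).
Sum of squares = 6^2 + (-5)^2 + (-1)^2 + (-2)^2 + 5^2 + (-4)^2 + (-6)^2 + 6^2 + 5^2
= 36 + 25 + 1 + 4 + 25 + 16 + 36 + 36 + 25 = 204
||T||_HS = sqrt(204) = 14.2829

14.2829


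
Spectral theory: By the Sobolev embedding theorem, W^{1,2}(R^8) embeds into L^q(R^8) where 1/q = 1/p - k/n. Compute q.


Using the Sobolev embedding formula: 1/q = 1/p - k/n
1/q = 1/2 - 1/8 = 3/8
q = 1/(3/8) = 8/3 = 2.6667

2.6667


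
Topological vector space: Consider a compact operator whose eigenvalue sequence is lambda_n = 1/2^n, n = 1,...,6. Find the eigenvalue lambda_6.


The eigenvalue formula gives lambda_6 = 1/2^6
= 1/64
= 0.0156

0.0156


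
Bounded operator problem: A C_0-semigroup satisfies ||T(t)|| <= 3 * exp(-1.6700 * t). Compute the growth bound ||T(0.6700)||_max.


||T(0.6700)|| <= 3 * exp(-1.6700 * 0.6700)
= 3 * exp(-1.1189)
= 3 * 0.3266
= 0.9799

0.9799


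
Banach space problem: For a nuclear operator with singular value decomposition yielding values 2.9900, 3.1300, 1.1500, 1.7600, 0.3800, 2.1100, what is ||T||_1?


The nuclear norm is the sum of all singular values.
||T||_1 = 2.9900 + 3.1300 + 1.1500 + 1.7600 + 0.3800 + 2.1100
= 11.5200

11.5200


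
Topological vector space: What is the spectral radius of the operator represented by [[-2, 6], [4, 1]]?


For a 2x2 matrix, eigenvalues satisfy lambda^2 - (trace)*lambda + det = 0
trace = -2 + 1 = -1
det = -2*1 - 6*4 = -26
discriminant = (-1)^2 - 4*(-26) = 105
spectral radius = max |eigenvalue| = 5.6235

5.6235


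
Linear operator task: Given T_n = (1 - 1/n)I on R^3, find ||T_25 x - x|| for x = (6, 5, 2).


T_25 x - x = (1 - 1/25)x - x = -x/25
||x|| = sqrt(65) = 8.0623
||T_25 x - x|| = ||x||/25 = 8.0623/25 = 0.3225

0.3225


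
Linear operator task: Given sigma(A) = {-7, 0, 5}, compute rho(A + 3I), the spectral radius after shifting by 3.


Spectrum of A + 3I = {-4, 3, 8}
Spectral radius = max |lambda| over the shifted spectrum
= max(4, 3, 8) = 8

8


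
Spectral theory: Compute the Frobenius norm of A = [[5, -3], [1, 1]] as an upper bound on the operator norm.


||A||_F^2 = sum a_ij^2
= 5^2 + (-3)^2 + 1^2 + 1^2
= 25 + 9 + 1 + 1 = 36
||A||_F = sqrt(36) = 6.0000

6.0000


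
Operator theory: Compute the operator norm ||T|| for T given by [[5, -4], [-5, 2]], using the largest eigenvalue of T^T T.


A^T A = [[50, -30], [-30, 20]]
trace(A^T A) = 70, det(A^T A) = 100
discriminant = 70^2 - 4*100 = 4500
Largest eigenvalue of A^T A = (trace + sqrt(disc))/2 = 68.5410
||T|| = sqrt(68.5410) = 8.2790

8.2790


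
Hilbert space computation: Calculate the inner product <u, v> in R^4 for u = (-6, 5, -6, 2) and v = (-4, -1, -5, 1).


Computing the standard inner product <u, v> = sum u_i * v_i
= -6*-4 + 5*-1 + -6*-5 + 2*1
= 24 + -5 + 30 + 2
= 51

51


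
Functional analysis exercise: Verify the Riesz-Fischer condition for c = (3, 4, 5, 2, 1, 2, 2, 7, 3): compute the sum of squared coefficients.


sum |c_n|^2 = 3^2 + 4^2 + 5^2 + 2^2 + 1^2 + 2^2 + 2^2 + 7^2 + 3^2
= 9 + 16 + 25 + 4 + 1 + 4 + 4 + 49 + 9
= 121

121


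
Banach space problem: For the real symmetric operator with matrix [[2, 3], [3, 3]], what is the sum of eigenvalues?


For a self-adjoint (symmetric) matrix, the eigenvalues are real.
The sum of eigenvalues equals the trace of the matrix.
trace = 2 + 3 = 5

5


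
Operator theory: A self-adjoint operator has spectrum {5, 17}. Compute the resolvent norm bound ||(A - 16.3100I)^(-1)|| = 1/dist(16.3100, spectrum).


dist(16.3100, {5, 17}) = min(|16.3100 - 5|, |16.3100 - 17|)
= min(11.3100, 0.6900) = 0.6900
Resolvent bound = 1/0.6900 = 1.4493

1.4493


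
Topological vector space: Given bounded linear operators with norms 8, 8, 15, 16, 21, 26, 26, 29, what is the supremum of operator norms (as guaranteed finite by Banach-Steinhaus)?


By the Uniform Boundedness Principle, the supremum of norms is finite.
sup_k ||T_k|| = max(8, 8, 15, 16, 21, 26, 26, 29) = 29

29


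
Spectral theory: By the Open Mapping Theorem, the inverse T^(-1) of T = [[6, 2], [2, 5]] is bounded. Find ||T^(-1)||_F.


det(T) = 6*5 - 2*2 = 26
T^(-1) = (1/26) * [[5, -2], [-2, 6]] = [[0.1923, -0.0769], [-0.0769, 0.2308]]
||T^(-1)||_F^2 = 0.1923^2 + (-0.0769)^2 + (-0.0769)^2 + 0.2308^2 = 0.1021
||T^(-1)||_F = sqrt(0.1021) = 0.3195

0.3195


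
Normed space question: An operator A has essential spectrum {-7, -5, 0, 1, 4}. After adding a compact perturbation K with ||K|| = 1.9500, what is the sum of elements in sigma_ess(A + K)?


By Weyl's theorem, the essential spectrum is invariant under compact perturbations.
sigma_ess(A + K) = sigma_ess(A) = {-7, -5, 0, 1, 4}
Sum = -7 + -5 + 0 + 1 + 4 = -7

-7


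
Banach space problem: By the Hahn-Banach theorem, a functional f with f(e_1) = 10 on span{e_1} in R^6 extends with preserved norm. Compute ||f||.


The norm of f is given by ||f|| = sup_{||x||=1} |f(x)|.
On span{e_1}, ||e_1|| = 1, so ||f|| = |f(e_1)| / ||e_1||
= |10| / 1 = 10.0000

10.0000


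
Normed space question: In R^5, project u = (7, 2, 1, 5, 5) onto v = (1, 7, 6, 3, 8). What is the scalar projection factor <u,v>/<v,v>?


Computing <u,v> = 7*1 + 2*7 + 1*6 + 5*3 + 5*8 = 82
Computing <v,v> = 1^2 + 7^2 + 6^2 + 3^2 + 8^2 = 159
Projection coefficient = 82/159 = 0.5157

0.5157


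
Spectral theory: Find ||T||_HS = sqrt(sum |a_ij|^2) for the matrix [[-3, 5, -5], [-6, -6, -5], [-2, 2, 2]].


The Hilbert-Schmidt norm is sqrt(sum of squares of all entries).
Sum of squares = (-3)^2 + 5^2 + (-5)^2 + (-6)^2 + (-6)^2 + (-5)^2 + (-2)^2 + 2^2 + 2^2
= 9 + 25 + 25 + 36 + 36 + 25 + 4 + 4 + 4 = 168
||T||_HS = sqrt(168) = 12.9615

12.9615


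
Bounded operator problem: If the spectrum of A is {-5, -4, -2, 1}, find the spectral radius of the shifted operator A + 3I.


Spectrum of A + 3I = {-2, -1, 1, 4}
Spectral radius = max |lambda| over the shifted spectrum
= max(2, 1, 1, 4) = 4

4


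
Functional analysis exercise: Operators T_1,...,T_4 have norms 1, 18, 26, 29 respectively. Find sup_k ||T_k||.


By the Uniform Boundedness Principle, the supremum of norms is finite.
sup_k ||T_k|| = max(1, 18, 26, 29) = 29

29


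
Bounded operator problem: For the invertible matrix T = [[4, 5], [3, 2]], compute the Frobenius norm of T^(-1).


det(T) = 4*2 - 5*3 = -7
T^(-1) = (1/-7) * [[2, -5], [-3, 4]] = [[-0.2857, 0.7143], [0.4286, -0.5714]]
||T^(-1)||_F^2 = (-0.2857)^2 + 0.7143^2 + 0.4286^2 + (-0.5714)^2 = 1.1020
||T^(-1)||_F = sqrt(1.1020) = 1.0498

1.0498


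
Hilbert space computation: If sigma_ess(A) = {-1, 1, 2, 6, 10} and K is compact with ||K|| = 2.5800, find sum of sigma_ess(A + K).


By Weyl's theorem, the essential spectrum is invariant under compact perturbations.
sigma_ess(A + K) = sigma_ess(A) = {-1, 1, 2, 6, 10}
Sum = -1 + 1 + 2 + 6 + 10 = 18

18


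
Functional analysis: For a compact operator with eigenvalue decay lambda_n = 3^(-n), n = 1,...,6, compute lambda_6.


The eigenvalue formula gives lambda_6 = 1/3^6
= 1/729
= 0.0014

0.0014


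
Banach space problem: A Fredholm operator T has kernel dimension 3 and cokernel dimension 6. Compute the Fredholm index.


The Fredholm index is defined as ind(T) = dim(ker T) - dim(coker T)
= 3 - 6
= -3

-3


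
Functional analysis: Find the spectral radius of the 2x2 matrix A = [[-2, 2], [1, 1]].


For a 2x2 matrix, eigenvalues satisfy lambda^2 - (trace)*lambda + det = 0
trace = -2 + 1 = -1
det = -2*1 - 2*1 = -4
discriminant = (-1)^2 - 4*(-4) = 17
spectral radius = max |eigenvalue| = 2.5616

2.5616


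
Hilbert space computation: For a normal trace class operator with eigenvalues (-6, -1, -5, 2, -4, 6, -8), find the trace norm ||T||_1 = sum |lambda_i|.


For a normal operator, singular values equal |eigenvalues|.
Trace norm = sum |lambda_i| = 6 + 1 + 5 + 2 + 4 + 6 + 8
= 32

32


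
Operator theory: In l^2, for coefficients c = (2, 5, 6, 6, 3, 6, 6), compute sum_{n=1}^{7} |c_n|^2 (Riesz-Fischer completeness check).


sum |c_n|^2 = 2^2 + 5^2 + 6^2 + 6^2 + 3^2 + 6^2 + 6^2
= 4 + 25 + 36 + 36 + 9 + 36 + 36
= 182

182


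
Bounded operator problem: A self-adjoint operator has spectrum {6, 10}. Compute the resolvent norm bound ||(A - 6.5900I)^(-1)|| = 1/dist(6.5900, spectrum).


dist(6.5900, {6, 10}) = min(|6.5900 - 6|, |6.5900 - 10|)
= min(0.5900, 3.4100) = 0.5900
Resolvent bound = 1/0.5900 = 1.6949

1.6949


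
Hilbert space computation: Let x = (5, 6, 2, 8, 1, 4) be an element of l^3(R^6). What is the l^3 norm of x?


The l^3 norm = (sum |x_i|^3)^(1/3)
Sum of 3th powers = 125 + 216 + 8 + 512 + 1 + 64 = 926
||x||_3 = (926)^(1/3) = 9.7470

9.7470


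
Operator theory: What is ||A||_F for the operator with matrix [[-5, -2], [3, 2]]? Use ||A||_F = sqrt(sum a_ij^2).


||A||_F^2 = sum a_ij^2
= (-5)^2 + (-2)^2 + 3^2 + 2^2
= 25 + 4 + 9 + 4 = 42
||A||_F = sqrt(42) = 6.4807

6.4807


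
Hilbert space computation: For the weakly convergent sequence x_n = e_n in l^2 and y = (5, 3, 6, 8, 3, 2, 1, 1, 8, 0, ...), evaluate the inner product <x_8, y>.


x_8 = e_8 is the standard basis vector with 1 in position 8.
<x_8, y> = y_8 = 1
As n -> infinity, <x_n, y> -> 0, confirming weak convergence of (x_n) to 0.

1


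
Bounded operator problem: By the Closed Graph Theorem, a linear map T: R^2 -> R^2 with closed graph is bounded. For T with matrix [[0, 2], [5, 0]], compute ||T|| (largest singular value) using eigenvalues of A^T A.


A^T A = [[25, 0], [0, 4]]
trace(A^T A) = 29, det(A^T A) = 100
discriminant = 29^2 - 4*100 = 441
Largest eigenvalue of A^T A = (trace + sqrt(disc))/2 = 25.0000
||T|| = sqrt(25.0000) = 5.0000

5.0000


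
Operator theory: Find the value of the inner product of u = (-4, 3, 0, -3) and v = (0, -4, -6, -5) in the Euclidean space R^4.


Computing the standard inner product <u, v> = sum u_i * v_i
= -4*0 + 3*-4 + 0*-6 + -3*-5
= 0 + -12 + 0 + 15
= 3

3


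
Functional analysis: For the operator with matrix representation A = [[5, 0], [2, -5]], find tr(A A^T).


trace(A * A^T) = sum of squares of all entries
= 5^2 + 0^2 + 2^2 + (-5)^2
= 25 + 0 + 4 + 25
= 54

54


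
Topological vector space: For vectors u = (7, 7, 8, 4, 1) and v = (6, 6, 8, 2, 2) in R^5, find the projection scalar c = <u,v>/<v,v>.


Computing <u,v> = 7*6 + 7*6 + 8*8 + 4*2 + 1*2 = 158
Computing <v,v> = 6^2 + 6^2 + 8^2 + 2^2 + 2^2 = 144
Projection coefficient = 158/144 = 1.0972

1.0972


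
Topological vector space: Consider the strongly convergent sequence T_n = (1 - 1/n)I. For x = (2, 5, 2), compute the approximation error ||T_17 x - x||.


T_17 x - x = (1 - 1/17)x - x = -x/17
||x|| = sqrt(33) = 5.7446
||T_17 x - x|| = ||x||/17 = 5.7446/17 = 0.3379

0.3379


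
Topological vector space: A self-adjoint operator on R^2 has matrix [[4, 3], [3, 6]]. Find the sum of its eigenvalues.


For a self-adjoint (symmetric) matrix, the eigenvalues are real.
The sum of eigenvalues equals the trace of the matrix.
trace = 4 + 6 = 10

10


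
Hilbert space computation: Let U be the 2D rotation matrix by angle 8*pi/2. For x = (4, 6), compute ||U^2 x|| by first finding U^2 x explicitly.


U is a rotation by theta = 8*pi/2
U^2 = rotation by 2*theta = 16*pi/2 = 0*pi/2 (mod 2*pi)
cos(0*pi/2) = 1.0000, sin(0*pi/2) = 0.0000
U^2 x = (1.0000 * 4 - 0.0000 * 6, 0.0000 * 4 + 1.0000 * 6)
= (4.0000, 6.0000)
||U^2 x|| = sqrt(4.0000^2 + 6.0000^2) = sqrt(52.0000) = 7.2111

7.2111


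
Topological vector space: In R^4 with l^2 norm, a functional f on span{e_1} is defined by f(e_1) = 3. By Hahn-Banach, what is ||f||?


The norm of f is given by ||f|| = sup_{||x||=1} |f(x)|.
On span{e_1}, ||e_1|| = 1, so ||f|| = |f(e_1)| / ||e_1||
= |3| / 1 = 3.0000

3.0000


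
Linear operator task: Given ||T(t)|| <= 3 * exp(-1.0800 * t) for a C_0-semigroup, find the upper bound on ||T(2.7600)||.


||T(2.7600)|| <= 3 * exp(-1.0800 * 2.7600)
= 3 * exp(-2.9808)
= 3 * 0.0508
= 0.1523

0.1523


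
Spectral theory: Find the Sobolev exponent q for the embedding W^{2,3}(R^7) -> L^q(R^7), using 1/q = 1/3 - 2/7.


Using the Sobolev embedding formula: 1/q = 1/p - k/n
1/q = 1/3 - 2/7 = 1/21
q = 1/(1/21) = 21

21.0000


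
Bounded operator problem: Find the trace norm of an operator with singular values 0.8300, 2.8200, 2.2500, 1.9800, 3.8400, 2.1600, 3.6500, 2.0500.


The nuclear norm is the sum of all singular values.
||T||_1 = 0.8300 + 2.8200 + 2.2500 + 1.9800 + 3.8400 + 2.1600 + 3.6500 + 2.0500
= 19.5800

19.5800


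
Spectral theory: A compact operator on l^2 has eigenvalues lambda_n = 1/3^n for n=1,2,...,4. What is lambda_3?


The eigenvalue formula gives lambda_3 = 1/3^3
= 1/27
= 0.0370

0.0370


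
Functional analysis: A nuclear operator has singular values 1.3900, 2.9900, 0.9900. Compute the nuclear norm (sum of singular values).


The nuclear norm is the sum of all singular values.
||T||_1 = 1.3900 + 2.9900 + 0.9900
= 5.3700

5.3700


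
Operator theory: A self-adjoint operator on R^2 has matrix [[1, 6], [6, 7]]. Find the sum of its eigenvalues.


For a self-adjoint (symmetric) matrix, the eigenvalues are real.
The sum of eigenvalues equals the trace of the matrix.
trace = 1 + 7 = 8

8


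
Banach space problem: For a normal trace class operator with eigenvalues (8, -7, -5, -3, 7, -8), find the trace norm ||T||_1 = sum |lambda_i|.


For a normal operator, singular values equal |eigenvalues|.
Trace norm = sum |lambda_i| = 8 + 7 + 5 + 3 + 7 + 8
= 38

38


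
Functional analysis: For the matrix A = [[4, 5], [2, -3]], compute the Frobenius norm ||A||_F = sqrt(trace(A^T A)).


||A||_F^2 = sum a_ij^2
= 4^2 + 5^2 + 2^2 + (-3)^2
= 16 + 25 + 4 + 9 = 54
||A||_F = sqrt(54) = 7.3485

7.3485


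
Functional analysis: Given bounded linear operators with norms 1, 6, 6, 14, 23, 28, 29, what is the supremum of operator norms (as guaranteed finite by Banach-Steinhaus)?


By the Uniform Boundedness Principle, the supremum of norms is finite.
sup_k ||T_k|| = max(1, 6, 6, 14, 23, 28, 29) = 29

29


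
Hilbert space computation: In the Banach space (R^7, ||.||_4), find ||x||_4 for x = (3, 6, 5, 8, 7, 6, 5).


The l^4 norm = (sum |x_i|^4)^(1/4)
Sum of 4th powers = 81 + 1296 + 625 + 4096 + 2401 + 1296 + 625 = 10420
||x||_4 = (10420)^(1/4) = 10.1034

10.1034


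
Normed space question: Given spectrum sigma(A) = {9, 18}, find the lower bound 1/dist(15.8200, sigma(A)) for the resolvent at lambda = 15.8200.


dist(15.8200, {9, 18}) = min(|15.8200 - 9|, |15.8200 - 18|)
= min(6.8200, 2.1800) = 2.1800
Resolvent bound = 1/2.1800 = 0.4587

0.4587


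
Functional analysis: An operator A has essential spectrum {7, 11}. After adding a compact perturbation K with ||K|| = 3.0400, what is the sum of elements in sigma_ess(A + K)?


By Weyl's theorem, the essential spectrum is invariant under compact perturbations.
sigma_ess(A + K) = sigma_ess(A) = {7, 11}
Sum = 7 + 11 = 18

18


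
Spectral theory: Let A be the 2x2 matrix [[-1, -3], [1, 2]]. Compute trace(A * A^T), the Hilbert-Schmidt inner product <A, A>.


trace(A * A^T) = sum of squares of all entries
= (-1)^2 + (-3)^2 + 1^2 + 2^2
= 1 + 9 + 1 + 4
= 15

15


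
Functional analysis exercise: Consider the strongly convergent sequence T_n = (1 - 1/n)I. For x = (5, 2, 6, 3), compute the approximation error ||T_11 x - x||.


T_11 x - x = (1 - 1/11)x - x = -x/11
||x|| = sqrt(74) = 8.6023
||T_11 x - x|| = ||x||/11 = 8.6023/11 = 0.7820

0.7820


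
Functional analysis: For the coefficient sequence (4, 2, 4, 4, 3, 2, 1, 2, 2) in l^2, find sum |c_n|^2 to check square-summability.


sum |c_n|^2 = 4^2 + 2^2 + 4^2 + 4^2 + 3^2 + 2^2 + 1^2 + 2^2 + 2^2
= 16 + 4 + 16 + 16 + 9 + 4 + 1 + 4 + 4
= 74

74


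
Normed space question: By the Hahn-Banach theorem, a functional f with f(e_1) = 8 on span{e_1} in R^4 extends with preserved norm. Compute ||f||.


The norm of f is given by ||f|| = sup_{||x||=1} |f(x)|.
On span{e_1}, ||e_1|| = 1, so ||f|| = |f(e_1)| / ||e_1||
= |8| / 1 = 8.0000

8.0000


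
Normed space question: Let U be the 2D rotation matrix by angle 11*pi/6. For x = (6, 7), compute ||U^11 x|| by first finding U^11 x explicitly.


U is a rotation by theta = 11*pi/6
U^11 = rotation by 11*theta = 121*pi/6 = 1*pi/6 (mod 2*pi)
cos(1*pi/6) = 0.8660, sin(1*pi/6) = 0.5000
U^11 x = (0.8660 * 6 - 0.5000 * 7, 0.5000 * 6 + 0.8660 * 7)
= (1.6962, 9.0622)
||U^11 x|| = sqrt(1.6962^2 + 9.0622^2) = sqrt(85.0000) = 9.2195

9.2195


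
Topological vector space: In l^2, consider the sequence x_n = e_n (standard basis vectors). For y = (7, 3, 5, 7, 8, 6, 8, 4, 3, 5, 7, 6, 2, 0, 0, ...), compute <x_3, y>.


x_3 = e_3 is the standard basis vector with 1 in position 3.
<x_3, y> = y_3 = 5
As n -> infinity, <x_n, y> -> 0, confirming weak convergence of (x_n) to 0.

5


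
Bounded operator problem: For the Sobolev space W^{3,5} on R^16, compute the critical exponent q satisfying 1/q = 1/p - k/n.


Using the Sobolev embedding formula: 1/q = 1/p - k/n
1/q = 1/5 - 3/16 = 1/80
q = 1/(1/80) = 80

80.0000


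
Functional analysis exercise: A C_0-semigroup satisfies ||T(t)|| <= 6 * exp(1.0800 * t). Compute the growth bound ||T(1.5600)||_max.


||T(1.5600)|| <= 6 * exp(1.0800 * 1.5600)
= 6 * exp(1.6848)
= 6 * 5.3914
= 32.3482

32.3482


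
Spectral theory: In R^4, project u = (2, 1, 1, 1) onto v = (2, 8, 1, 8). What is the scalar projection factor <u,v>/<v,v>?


Computing <u,v> = 2*2 + 1*8 + 1*1 + 1*8 = 21
Computing <v,v> = 2^2 + 8^2 + 1^2 + 8^2 = 133
Projection coefficient = 21/133 = 0.1579

0.1579


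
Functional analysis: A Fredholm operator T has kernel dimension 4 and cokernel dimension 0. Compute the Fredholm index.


The Fredholm index is defined as ind(T) = dim(ker T) - dim(coker T)
= 4 - 0
= 4

4


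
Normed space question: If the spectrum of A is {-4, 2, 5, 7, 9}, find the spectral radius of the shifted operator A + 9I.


Spectrum of A + 9I = {5, 11, 14, 16, 18}
Spectral radius = max |lambda| over the shifted spectrum
= max(5, 11, 14, 16, 18) = 18

18


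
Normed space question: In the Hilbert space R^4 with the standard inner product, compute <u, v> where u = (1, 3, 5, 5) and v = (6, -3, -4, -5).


Computing the standard inner product <u, v> = sum u_i * v_i
= 1*6 + 3*-3 + 5*-4 + 5*-5
= 6 + -9 + -20 + -25
= -48

-48


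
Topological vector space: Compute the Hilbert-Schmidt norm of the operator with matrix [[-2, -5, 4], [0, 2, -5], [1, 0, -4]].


The Hilbert-Schmidt norm is sqrt(sum of squares of all entries).
Sum of squares = (-2)^2 + (-5)^2 + 4^2 + 0^2 + 2^2 + (-5)^2 + 1^2 + 0^2 + (-4)^2
= 4 + 25 + 16 + 0 + 4 + 25 + 1 + 0 + 16 = 91
||T||_HS = sqrt(91) = 9.5394

9.5394


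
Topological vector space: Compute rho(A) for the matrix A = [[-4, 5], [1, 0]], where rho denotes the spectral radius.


For a 2x2 matrix, eigenvalues satisfy lambda^2 - (trace)*lambda + det = 0
trace = -4 + 0 = -4
det = -4*0 - 5*1 = -5
discriminant = (-4)^2 - 4*(-5) = 36
spectral radius = max |eigenvalue| = 5.0000

5.0000


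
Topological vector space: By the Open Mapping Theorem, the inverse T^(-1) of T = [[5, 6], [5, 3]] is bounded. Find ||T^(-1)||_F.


det(T) = 5*3 - 6*5 = -15
T^(-1) = (1/-15) * [[3, -6], [-5, 5]] = [[-0.2000, 0.4000], [0.3333, -0.3333]]
||T^(-1)||_F^2 = (-0.2000)^2 + 0.4000^2 + 0.3333^2 + (-0.3333)^2 = 0.4222
||T^(-1)||_F = sqrt(0.4222) = 0.6498

0.6498


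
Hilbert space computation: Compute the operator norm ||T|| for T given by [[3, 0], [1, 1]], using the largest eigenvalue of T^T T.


A^T A = [[10, 1], [1, 1]]
trace(A^T A) = 11, det(A^T A) = 9
discriminant = 11^2 - 4*9 = 85
Largest eigenvalue of A^T A = (trace + sqrt(disc))/2 = 10.1098
||T|| = sqrt(10.1098) = 3.1796

3.1796


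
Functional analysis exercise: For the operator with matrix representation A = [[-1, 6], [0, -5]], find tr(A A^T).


trace(A * A^T) = sum of squares of all entries
= (-1)^2 + 6^2 + 0^2 + (-5)^2
= 1 + 36 + 0 + 25
= 62

62


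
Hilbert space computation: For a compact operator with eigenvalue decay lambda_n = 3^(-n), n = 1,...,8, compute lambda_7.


The eigenvalue formula gives lambda_7 = 1/3^7
= 1/2187
= 4.5725e-04

4.5725e-04


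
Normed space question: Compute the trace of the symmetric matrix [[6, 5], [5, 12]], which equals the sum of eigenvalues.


For a self-adjoint (symmetric) matrix, the eigenvalues are real.
The sum of eigenvalues equals the trace of the matrix.
trace = 6 + 12 = 18

18


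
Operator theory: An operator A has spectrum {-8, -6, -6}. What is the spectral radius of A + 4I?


Spectrum of A + 4I = {-4, -2, -2}
Spectral radius = max |lambda| over the shifted spectrum
= max(4, 2, 2) = 4

4


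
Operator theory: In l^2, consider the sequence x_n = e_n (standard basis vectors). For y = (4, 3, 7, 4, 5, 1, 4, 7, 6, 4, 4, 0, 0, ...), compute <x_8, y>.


x_8 = e_8 is the standard basis vector with 1 in position 8.
<x_8, y> = y_8 = 7
As n -> infinity, <x_n, y> -> 0, confirming weak convergence of (x_n) to 0.

7


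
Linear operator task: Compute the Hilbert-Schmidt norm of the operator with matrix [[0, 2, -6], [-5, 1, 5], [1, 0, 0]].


The Hilbert-Schmidt norm is sqrt(sum of squares of all entries).
Sum of squares = 0^2 + 2^2 + (-6)^2 + (-5)^2 + 1^2 + 5^2 + 1^2 + 0^2 + 0^2
= 0 + 4 + 36 + 25 + 1 + 25 + 1 + 0 + 0 = 92
||T||_HS = sqrt(92) = 9.5917

9.5917


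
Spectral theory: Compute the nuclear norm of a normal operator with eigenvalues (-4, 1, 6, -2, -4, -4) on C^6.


For a normal operator, singular values equal |eigenvalues|.
Trace norm = sum |lambda_i| = 4 + 1 + 6 + 2 + 4 + 4
= 21

21


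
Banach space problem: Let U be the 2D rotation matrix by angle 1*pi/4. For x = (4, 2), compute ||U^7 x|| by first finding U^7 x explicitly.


U is a rotation by theta = 1*pi/4
U^7 = rotation by 7*theta = 7*pi/4
cos(7*pi/4) = 0.7071, sin(7*pi/4) = -0.7071
U^7 x = (0.7071 * 4 - -0.7071 * 2, -0.7071 * 4 + 0.7071 * 2)
= (4.2426, -1.4142)
||U^7 x|| = sqrt(4.2426^2 + (-1.4142)^2) = sqrt(20.0000) = 4.4721

4.4721


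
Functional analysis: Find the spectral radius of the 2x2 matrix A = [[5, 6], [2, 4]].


For a 2x2 matrix, eigenvalues satisfy lambda^2 - (trace)*lambda + det = 0
trace = 5 + 4 = 9
det = 5*4 - 6*2 = 8
discriminant = 9^2 - 4*(8) = 49
spectral radius = max |eigenvalue| = 8.0000

8.0000


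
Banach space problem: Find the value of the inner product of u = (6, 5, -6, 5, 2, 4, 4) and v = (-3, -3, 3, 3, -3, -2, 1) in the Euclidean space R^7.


Computing the standard inner product <u, v> = sum u_i * v_i
= 6*-3 + 5*-3 + -6*3 + 5*3 + 2*-3 + 4*-2 + 4*1
= -18 + -15 + -18 + 15 + -6 + -8 + 4
= -46

-46


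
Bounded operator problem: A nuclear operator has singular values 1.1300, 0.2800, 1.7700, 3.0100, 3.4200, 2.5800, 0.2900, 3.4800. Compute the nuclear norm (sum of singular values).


The nuclear norm is the sum of all singular values.
||T||_1 = 1.1300 + 0.2800 + 1.7700 + 3.0100 + 3.4200 + 2.5800 + 0.2900 + 3.4800
= 15.9600

15.9600


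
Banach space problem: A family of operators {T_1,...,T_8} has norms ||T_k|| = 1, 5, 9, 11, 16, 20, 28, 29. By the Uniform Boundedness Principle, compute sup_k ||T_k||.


By the Uniform Boundedness Principle, the supremum of norms is finite.
sup_k ||T_k|| = max(1, 5, 9, 11, 16, 20, 28, 29) = 29

29


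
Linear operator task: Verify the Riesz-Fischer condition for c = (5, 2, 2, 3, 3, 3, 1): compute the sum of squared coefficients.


sum |c_n|^2 = 5^2 + 2^2 + 2^2 + 3^2 + 3^2 + 3^2 + 1^2
= 25 + 4 + 4 + 9 + 9 + 9 + 1
= 61

61


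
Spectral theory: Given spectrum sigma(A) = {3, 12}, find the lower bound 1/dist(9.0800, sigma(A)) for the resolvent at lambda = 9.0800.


dist(9.0800, {3, 12}) = min(|9.0800 - 3|, |9.0800 - 12|)
= min(6.0800, 2.9200) = 2.9200
Resolvent bound = 1/2.9200 = 0.3425

0.3425


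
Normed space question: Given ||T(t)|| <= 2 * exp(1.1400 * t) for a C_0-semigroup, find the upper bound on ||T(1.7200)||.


||T(1.7200)|| <= 2 * exp(1.1400 * 1.7200)
= 2 * exp(1.9608)
= 2 * 7.1050
= 14.2100

14.2100


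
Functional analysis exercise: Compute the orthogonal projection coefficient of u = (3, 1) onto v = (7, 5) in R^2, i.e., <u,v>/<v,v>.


Computing <u,v> = 3*7 + 1*5 = 26
Computing <v,v> = 7^2 + 5^2 = 74
Projection coefficient = 26/74 = 0.3514

0.3514


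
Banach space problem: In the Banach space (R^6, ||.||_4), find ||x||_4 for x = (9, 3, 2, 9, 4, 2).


The l^4 norm = (sum |x_i|^4)^(1/4)
Sum of 4th powers = 6561 + 81 + 16 + 6561 + 256 + 16 = 13491
||x||_4 = (13491)^(1/4) = 10.7773

10.7773


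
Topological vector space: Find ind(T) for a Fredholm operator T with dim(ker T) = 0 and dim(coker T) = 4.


The Fredholm index is defined as ind(T) = dim(ker T) - dim(coker T)
= 0 - 4
= -4

-4


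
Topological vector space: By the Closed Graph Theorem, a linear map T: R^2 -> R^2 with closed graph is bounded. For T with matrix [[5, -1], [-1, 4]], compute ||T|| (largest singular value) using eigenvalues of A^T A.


A^T A = [[26, -9], [-9, 17]]
trace(A^T A) = 43, det(A^T A) = 361
discriminant = 43^2 - 4*361 = 405
Largest eigenvalue of A^T A = (trace + sqrt(disc))/2 = 31.5623
||T|| = sqrt(31.5623) = 5.6180

5.6180


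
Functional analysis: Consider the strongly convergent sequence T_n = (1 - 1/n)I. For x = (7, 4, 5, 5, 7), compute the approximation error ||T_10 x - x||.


T_10 x - x = (1 - 1/10)x - x = -x/10
||x|| = sqrt(164) = 12.8062
||T_10 x - x|| = ||x||/10 = 12.8062/10 = 1.2806

1.2806


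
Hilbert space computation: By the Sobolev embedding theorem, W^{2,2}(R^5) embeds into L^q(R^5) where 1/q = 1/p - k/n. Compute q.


Using the Sobolev embedding formula: 1/q = 1/p - k/n
1/q = 1/2 - 2/5 = 1/10
q = 1/(1/10) = 10

10.0000


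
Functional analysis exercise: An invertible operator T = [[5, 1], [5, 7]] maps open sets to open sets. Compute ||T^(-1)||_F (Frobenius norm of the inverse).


det(T) = 5*7 - 1*5 = 30
T^(-1) = (1/30) * [[7, -1], [-5, 5]] = [[0.2333, -0.0333], [-0.1667, 0.1667]]
||T^(-1)||_F^2 = 0.2333^2 + (-0.0333)^2 + (-0.1667)^2 + 0.1667^2 = 0.1111
||T^(-1)||_F = sqrt(0.1111) = 0.3333

0.3333


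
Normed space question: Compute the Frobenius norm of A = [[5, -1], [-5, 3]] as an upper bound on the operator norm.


||A||_F^2 = sum a_ij^2
= 5^2 + (-1)^2 + (-5)^2 + 3^2
= 25 + 1 + 25 + 9 = 60
||A||_F = sqrt(60) = 7.7460

7.7460


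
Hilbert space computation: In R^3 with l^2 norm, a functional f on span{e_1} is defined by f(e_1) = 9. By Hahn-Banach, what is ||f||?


The norm of f is given by ||f|| = sup_{||x||=1} |f(x)|.
On span{e_1}, ||e_1|| = 1, so ||f|| = |f(e_1)| / ||e_1||
= |9| / 1 = 9.0000

9.0000


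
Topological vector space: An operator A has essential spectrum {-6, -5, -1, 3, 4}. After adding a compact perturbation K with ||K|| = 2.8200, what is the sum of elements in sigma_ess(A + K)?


By Weyl's theorem, the essential spectrum is invariant under compact perturbations.
sigma_ess(A + K) = sigma_ess(A) = {-6, -5, -1, 3, 4}
Sum = -6 + -5 + -1 + 3 + 4 = -5

-5


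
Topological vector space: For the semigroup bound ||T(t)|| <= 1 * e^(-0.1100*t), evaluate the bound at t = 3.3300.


||T(3.3300)|| <= 1 * exp(-0.1100 * 3.3300)
= 1 * exp(-0.3663)
= 1 * 0.6933
= 0.6933

0.6933


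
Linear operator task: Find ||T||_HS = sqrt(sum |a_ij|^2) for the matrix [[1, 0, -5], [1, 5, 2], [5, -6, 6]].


The Hilbert-Schmidt norm is sqrt(sum of squares of all entries).
Sum of squares = 1^2 + 0^2 + (-5)^2 + 1^2 + 5^2 + 2^2 + 5^2 + (-6)^2 + 6^2
= 1 + 0 + 25 + 1 + 25 + 4 + 25 + 36 + 36 = 153
||T||_HS = sqrt(153) = 12.3693

12.3693


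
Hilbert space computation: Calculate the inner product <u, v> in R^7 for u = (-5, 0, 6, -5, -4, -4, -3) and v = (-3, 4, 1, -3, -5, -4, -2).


Computing the standard inner product <u, v> = sum u_i * v_i
= -5*-3 + 0*4 + 6*1 + -5*-3 + -4*-5 + -4*-4 + -3*-2
= 15 + 0 + 6 + 15 + 20 + 16 + 6
= 78

78


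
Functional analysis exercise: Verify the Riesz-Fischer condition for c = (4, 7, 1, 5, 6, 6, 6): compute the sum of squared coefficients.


sum |c_n|^2 = 4^2 + 7^2 + 1^2 + 5^2 + 6^2 + 6^2 + 6^2
= 16 + 49 + 1 + 25 + 36 + 36 + 36
= 199

199


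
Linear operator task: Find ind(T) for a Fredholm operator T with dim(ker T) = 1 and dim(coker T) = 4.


The Fredholm index is defined as ind(T) = dim(ker T) - dim(coker T)
= 1 - 4
= -3

-3


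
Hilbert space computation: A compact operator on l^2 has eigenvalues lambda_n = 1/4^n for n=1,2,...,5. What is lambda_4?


The eigenvalue formula gives lambda_4 = 1/4^4
= 1/256
= 0.0039

0.0039


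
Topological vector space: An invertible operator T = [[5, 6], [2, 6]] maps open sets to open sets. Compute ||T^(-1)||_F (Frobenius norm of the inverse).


det(T) = 5*6 - 6*2 = 18
T^(-1) = (1/18) * [[6, -6], [-2, 5]] = [[0.3333, -0.3333], [-0.1111, 0.2778]]
||T^(-1)||_F^2 = 0.3333^2 + (-0.3333)^2 + (-0.1111)^2 + 0.2778^2 = 0.3117
||T^(-1)||_F = sqrt(0.3117) = 0.5583

0.5583


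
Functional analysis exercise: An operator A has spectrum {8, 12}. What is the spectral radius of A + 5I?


Spectrum of A + 5I = {13, 17}
Spectral radius = max |lambda| over the shifted spectrum
= max(13, 17) = 17

17


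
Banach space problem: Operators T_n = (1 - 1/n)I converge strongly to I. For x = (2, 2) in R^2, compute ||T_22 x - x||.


T_22 x - x = (1 - 1/22)x - x = -x/22
||x|| = sqrt(8) = 2.8284
||T_22 x - x|| = ||x||/22 = 2.8284/22 = 0.1286

0.1286


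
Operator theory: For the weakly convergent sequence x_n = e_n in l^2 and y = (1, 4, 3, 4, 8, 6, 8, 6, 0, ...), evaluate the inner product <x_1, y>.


x_1 = e_1 is the standard basis vector with 1 in position 1.
<x_1, y> = y_1 = 1
As n -> infinity, <x_n, y> -> 0, confirming weak convergence of (x_n) to 0.

1


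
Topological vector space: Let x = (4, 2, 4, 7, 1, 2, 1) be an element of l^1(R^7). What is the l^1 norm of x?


The l^1 norm equals the sum of absolute values of all components.
||x||_1 = 4 + 2 + 4 + 7 + 1 + 2 + 1
= 21

21.0000


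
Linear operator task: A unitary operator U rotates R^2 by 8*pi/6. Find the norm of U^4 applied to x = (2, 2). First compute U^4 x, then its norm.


U is a rotation by theta = 8*pi/6
U^4 = rotation by 4*theta = 32*pi/6 = 8*pi/6 (mod 2*pi)
cos(8*pi/6) = -0.5000, sin(8*pi/6) = -0.8660
U^4 x = (-0.5000 * 2 - -0.8660 * 2, -0.8660 * 2 + -0.5000 * 2)
= (0.7321, -2.7321)
||U^4 x|| = sqrt(0.7321^2 + (-2.7321)^2) = sqrt(8.0000) = 2.8284

2.8284


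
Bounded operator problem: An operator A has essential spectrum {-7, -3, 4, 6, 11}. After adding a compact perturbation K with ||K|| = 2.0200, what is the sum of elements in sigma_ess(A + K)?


By Weyl's theorem, the essential spectrum is invariant under compact perturbations.
sigma_ess(A + K) = sigma_ess(A) = {-7, -3, 4, 6, 11}
Sum = -7 + -3 + 4 + 6 + 11 = 11

11


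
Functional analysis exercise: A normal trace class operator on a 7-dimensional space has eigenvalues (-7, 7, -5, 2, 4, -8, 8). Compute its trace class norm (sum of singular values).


For a normal operator, singular values equal |eigenvalues|.
Trace norm = sum |lambda_i| = 7 + 7 + 5 + 2 + 4 + 8 + 8
= 41

41


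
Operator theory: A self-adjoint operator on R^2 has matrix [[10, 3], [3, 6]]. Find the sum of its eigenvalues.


For a self-adjoint (symmetric) matrix, the eigenvalues are real.
The sum of eigenvalues equals the trace of the matrix.
trace = 10 + 6 = 16

16


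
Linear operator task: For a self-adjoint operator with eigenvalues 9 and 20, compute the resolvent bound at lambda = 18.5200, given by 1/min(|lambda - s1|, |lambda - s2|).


dist(18.5200, {9, 20}) = min(|18.5200 - 9|, |18.5200 - 20|)
= min(9.5200, 1.4800) = 1.4800
Resolvent bound = 1/1.4800 = 0.6757

0.6757


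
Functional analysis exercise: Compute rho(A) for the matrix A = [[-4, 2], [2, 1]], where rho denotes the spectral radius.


For a 2x2 matrix, eigenvalues satisfy lambda^2 - (trace)*lambda + det = 0
trace = -4 + 1 = -3
det = -4*1 - 2*2 = -8
discriminant = (-3)^2 - 4*(-8) = 41
spectral radius = max |eigenvalue| = 4.7016

4.7016


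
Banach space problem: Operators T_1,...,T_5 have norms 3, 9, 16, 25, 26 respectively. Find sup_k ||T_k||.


By the Uniform Boundedness Principle, the supremum of norms is finite.
sup_k ||T_k|| = max(3, 9, 16, 25, 26) = 26

26


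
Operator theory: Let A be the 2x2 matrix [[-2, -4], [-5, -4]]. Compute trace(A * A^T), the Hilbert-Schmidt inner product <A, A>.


trace(A * A^T) = sum of squares of all entries
= (-2)^2 + (-4)^2 + (-5)^2 + (-4)^2
= 4 + 16 + 25 + 16
= 61

61


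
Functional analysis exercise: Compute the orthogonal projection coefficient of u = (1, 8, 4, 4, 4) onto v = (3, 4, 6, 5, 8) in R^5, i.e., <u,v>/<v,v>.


Computing <u,v> = 1*3 + 8*4 + 4*6 + 4*5 + 4*8 = 111
Computing <v,v> = 3^2 + 4^2 + 6^2 + 5^2 + 8^2 = 150
Projection coefficient = 111/150 = 0.7400

0.7400


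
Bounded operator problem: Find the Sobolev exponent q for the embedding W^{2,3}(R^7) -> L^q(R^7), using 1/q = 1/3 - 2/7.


Using the Sobolev embedding formula: 1/q = 1/p - k/n
1/q = 1/3 - 2/7 = 1/21
q = 1/(1/21) = 21

21.0000


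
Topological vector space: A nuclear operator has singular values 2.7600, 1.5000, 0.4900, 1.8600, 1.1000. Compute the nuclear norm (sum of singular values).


The nuclear norm is the sum of all singular values.
||T||_1 = 2.7600 + 1.5000 + 0.4900 + 1.8600 + 1.1000
= 7.7100

7.7100
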